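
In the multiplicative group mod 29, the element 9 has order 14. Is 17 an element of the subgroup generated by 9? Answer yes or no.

no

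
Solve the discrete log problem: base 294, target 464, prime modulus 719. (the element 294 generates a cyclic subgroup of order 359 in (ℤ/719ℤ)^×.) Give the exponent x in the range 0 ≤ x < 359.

Baby-step giant-step with m = ceil(sqrt(359)) = 19.
Baby table (294^j mod 719 for j=0..18):
  0:1  1:294  2:156  3:567  4:609  5:15  6:96  7:183
  8:596  9:507  10:225  11:2  12:588  13:312  14:415  15:499
  16:30  17:192  18:366
Giant step factor: 294^(-19) ≡ 681 (mod 719).
Scan 464·681^i mod 719 for i = 0, 1, …:
  i=0: 464   i=1: 343   i=2: 627   i=3: 620
  i=4: 167   i=5: 125   i=6: 283   i=7: 31
  i=8: 260   i=9: 186   i=10: 122   i=11: 397
  i=12: 13   i=13: 225
Match at i=13, j=10: x = 13·19 + 10 = 257.

257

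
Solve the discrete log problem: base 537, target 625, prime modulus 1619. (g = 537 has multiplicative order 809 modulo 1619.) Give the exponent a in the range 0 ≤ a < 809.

Baby-step giant-step with m = ceil(sqrt(809)) = 29.
Baby table (537^j mod 1619 for j=0..28):
  0:1  1:537  2:187  3:41  4:970  5:1191  6:62  7:914
  8:261  9:923  10:237  11:987  12:606  13:3  14:1611  15:561
  16:123  17:1291  18:335  19:186  20:1123  21:783  22:1150  23:711
  24:1342  25:199  26:9  27:1595  28:64
Giant step factor: 537^(-29) ≡ 1268 (mod 1619).
Scan 625·1268^i mod 1619 for i = 0, 1, …:
  i=0: 625   i=1: 809   i=2: 985   i=3: 731
  i=4: 840   i=5: 1437   i=6: 741   i=7: 568
  i=8: 1388   i=9: 131   i=10: 970
Match at i=10, j=4: a = 10·29 + 4 = 294.

294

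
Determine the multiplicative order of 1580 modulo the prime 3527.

1763

The order of 1580 must divide p − 1 = 3526 = 2 · 41 · 43.
Divisors: 1, 2, 41, 43, 82, 86, 1763, 3526.
Check each in increasing order: 1580^1 ≡ 1580;  1580^2 ≡ 2811;  1580^41 ≡ 331;  1580^43 ≡ 2840;  1580^82 ≡ 224;  1580^86 ≡ 2878;  1580^1763 ≡ 1.
Smallest exponent giving 1 is 1763.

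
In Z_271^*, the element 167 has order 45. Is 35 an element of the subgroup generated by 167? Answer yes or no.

yes

35 ∈ ⟨167⟩ iff 35^45 ≡ 1 (mod 271), since |⟨167⟩| = 45.
35^45 mod 271 = 1.
Since 1 = 1, 35 lies in the subgroup.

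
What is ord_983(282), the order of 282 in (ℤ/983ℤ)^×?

The order of 282 must divide p − 1 = 982 = 2 · 491.
Divisors: 1, 2, 491, 982.
Check each in increasing order: 282^1 ≡ 282;  282^2 ≡ 884;  282^491 ≡ 1.
Smallest exponent giving 1 is 491.

491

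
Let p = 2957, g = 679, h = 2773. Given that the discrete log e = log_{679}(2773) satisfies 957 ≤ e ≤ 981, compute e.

Compute 679^957 mod 2957 = 724, then multiply by 679 repeatedly:
  679^957=724  679^958=734  679^959=1610  679^960=2057  679^961=999
  679^962=1168  679^963=596  679^964=2532  679^965=1211  679^966=223
  679^967=610  679^968=210  679^969=654  679^970=516  679^971=1438
  679^972=592  679^973=2773
Found 2773 at exponent 973.

973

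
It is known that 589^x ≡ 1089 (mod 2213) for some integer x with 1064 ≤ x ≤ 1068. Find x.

1068

Compute 589^1064 mod 2213 = 1494, then multiply by 589 repeatedly:
  589^1064=1494  589^1065=1405  589^1066=2096  589^1067=1903  589^1068=1089
Found 1089 at exponent 1068.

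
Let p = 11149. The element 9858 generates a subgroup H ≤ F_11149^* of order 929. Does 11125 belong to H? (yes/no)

no

11125 ∈ ⟨9858⟩ iff 11125^929 ≡ 1 (mod 11149), since |⟨9858⟩| = 929.
11125^929 mod 11149 = 9590.
Since 9590 ≠ 1, 11125 does not lie in the subgroup.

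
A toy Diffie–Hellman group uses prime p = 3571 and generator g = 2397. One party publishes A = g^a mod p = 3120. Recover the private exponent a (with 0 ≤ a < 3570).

1149

Baby-step giant-step with m = ceil(sqrt(3570)) = 60.
Baby table (2397^j mod 3571 for j=0..59):
  0:1  1:2397  2:3441  3:2638  4:2616  5:3447  6:2736  7:1836
  8:1420  9:577  10:1092  11:3552  12:880  13:2470  14:3443  15:290
  16:2356  17:1581  18:826  19:1588  20:3321  21:678  22:361  23:1135
  24:3064  25:2432  26:1632  27:1659  28:2100  29:2161  30:1967  31:1179
  32:1402  33:283  34:3432  35:2491  36:215  37:1131  38:618  39:2952
  40:1793  41:1908  42:2596  43:1930  44:1765  45:2641  46:2665  47:3057
  48:3508  49:2542  50:1048  51:1643  52:3029  53:670  54:2611  55:2175
  56:3386  57:2930  58:2624  59:1197
Giant step factor: 2397^(-60) ≡ 2773 (mod 3571).
Scan 3120·2773^i mod 3571 for i = 0, 1, …:
  i=0: 3120   i=1: 2798   i=2: 2642   i=3: 2145
  i=4: 2370   i=5: 1370   i=6: 3037   i=7: 1183
  i=8: 2281   i=9: 972     …   i=18: 138
  i=19: 577
Match at i=19, j=9: a = 19·60 + 9 = 1149.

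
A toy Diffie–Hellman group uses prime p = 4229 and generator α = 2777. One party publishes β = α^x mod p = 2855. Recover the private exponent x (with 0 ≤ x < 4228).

1045

Baby-step giant-step with m = ceil(sqrt(4228)) = 66.
Baby table (2777^j mod 4229 for j=0..65):
  0:1  1:2777  2:2262  3:1509  4:3783  5:555  6:1879  7:3626
  8:153  9:1981  10:3537  11:2511  12:3655  13:335  14:4144  15:779
  16:2264  17:2834  18:4078  19:3573  20:987  21:507  22:3911  23:775
  24:3843  25:2244  26:2271  27:1128  28:2996  29:1449  30:2094  31:163
  32:148  33:783  34:685  35:3424  36:1656  37:1789  38:3207  39:3794
  40:1499  41:1387  42:3309  43:3705  44:3857  45:3061  46:107  47:1109
  48:981  49:761  50:3026  51:179  52:2290  53:3143  54:3684  55:517
  56:2078  57:2250  58:2017  59:2013  60:3592  61:3002  62:1195  63:2979
  64:759  65:1701
Giant step factor: 2777^(-66) ≡ 2953 (mod 4229).
Scan 2855·2953^i mod 4229 for i = 0, 1, …:
  i=0: 2855   i=1: 2418   i=2: 1802   i=3: 1224
  i=4: 2906   i=5: 777   i=6: 2363   i=7: 89
  i=8: 619   i=9: 979     …   i=14: 3463
  i=15: 517
Match at i=15, j=55: x = 15·66 + 55 = 1045.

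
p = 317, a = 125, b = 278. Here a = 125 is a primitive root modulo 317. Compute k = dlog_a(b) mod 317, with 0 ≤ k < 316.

224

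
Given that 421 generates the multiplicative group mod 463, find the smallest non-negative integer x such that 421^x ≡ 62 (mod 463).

184

Baby-step giant-step with m = ceil(sqrt(462)) = 22.
Baby table (421^j mod 463 for j=0..21):
  0:1  1:421  2:375  3:455  4:336  5:241  6:64  7:90
  8:387  9:414  10:206  11:145  12:392  13:204  14:229  15:105
  16:220  17:20  18:86  19:92  20:303  21:238
Giant step factor: 421^(-22) ≡ 251 (mod 463).
Scan 62·251^i mod 463 for i = 0, 1, …:
  i=0: 62   i=1: 283   i=2: 194   i=3: 79
  i=4: 383   i=5: 292   i=6: 138   i=7: 376
  i=8: 387
Match at i=8, j=8: x = 8·22 + 8 = 184.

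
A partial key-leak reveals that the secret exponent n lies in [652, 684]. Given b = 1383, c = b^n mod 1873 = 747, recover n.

675

Compute 1383^652 mod 1873 = 1100, then multiply by 1383 repeatedly:
  1383^652=1100  1383^653=424  1383^654=143  1383^655=1104  1383^656=337
  1383^657=1567  1383^658=100  1383^659=1571  1383^660=13  1383^661=1122
  1383^662=882  1383^663=483  1383^664=1201  1383^665=1505  1383^666=512
  1383^667=102  1383^668=591  1383^669=725  1383^670=620  1383^671=1499
  1383^672=1579  1383^673=1712  1383^674=224  1383^675=747
Found 747 at exponent 675.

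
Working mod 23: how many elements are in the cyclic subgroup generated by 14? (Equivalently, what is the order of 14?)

The order of 14 must divide p − 1 = 22 = 2 · 11.
Divisors: 1, 2, 11, 22.
Check each in increasing order: 14^1 ≡ 14;  14^2 ≡ 12;  14^11 ≡ 22;  14^22 ≡ 1.
Smallest exponent giving 1 is 22.

22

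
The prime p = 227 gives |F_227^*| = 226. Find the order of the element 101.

The order of 101 must divide p − 1 = 226 = 2 · 113.
Divisors: 1, 2, 113, 226.
Check each in increasing order: 101^1 ≡ 101;  101^2 ≡ 213;  101^113 ≡ 1.
Smallest exponent giving 1 is 113.

113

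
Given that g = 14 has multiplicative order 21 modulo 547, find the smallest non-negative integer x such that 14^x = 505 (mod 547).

13

Successive powers of 14 modulo 547:
  14^0=1  14^1=14  14^2=196  14^3=9  14^4=126  14^5=123
  14^6=81  14^7=40  14^8=13  14^9=182  14^10=360  14^11=117
  14^12=544  14^13=505
So 14^13 ≡ 505 (mod 547), giving x = 13.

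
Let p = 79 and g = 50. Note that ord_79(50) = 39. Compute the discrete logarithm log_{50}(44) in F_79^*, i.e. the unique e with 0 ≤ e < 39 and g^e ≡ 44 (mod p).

14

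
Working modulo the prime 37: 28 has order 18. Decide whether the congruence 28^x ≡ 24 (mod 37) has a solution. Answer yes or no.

⟨28⟩ has order 18; its elements mod 37 are {1, 3, 4, 7, 9, 10, 11, 12, 16, 21, 25, 26, 27, 28, 30, 33, 34, 36}.
24 is not in this set.

no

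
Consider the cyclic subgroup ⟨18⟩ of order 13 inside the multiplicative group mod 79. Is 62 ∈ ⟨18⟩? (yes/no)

yes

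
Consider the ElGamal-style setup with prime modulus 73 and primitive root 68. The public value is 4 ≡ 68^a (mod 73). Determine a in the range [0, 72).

16

Baby-step giant-step with m = ceil(sqrt(72)) = 9.
Baby table (68^j mod 73 for j=0..8):
  0:1  1:68  2:25  3:21  4:41  5:14  6:3  7:58
  8:2
Giant step factor: 68^(-9) ≡ 51 (mod 73).
Scan 4·51^i mod 73 for i = 0, 1, …:
  i=0: 4   i=1: 58
Match at i=1, j=7: a = 1·9 + 7 = 16.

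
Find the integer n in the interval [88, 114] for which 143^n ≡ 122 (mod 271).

104

Compute 143^88 mod 271 = 85, then multiply by 143 repeatedly:
  143^88=85  143^89=231  143^90=242  143^91=189  143^92=198
  143^93=130  143^94=162  143^95=131  143^96=34  143^97=255
  143^98=151  143^99=184  143^100=25  143^101=52  143^102=119
  143^103=215  143^104=122
Found 122 at exponent 104.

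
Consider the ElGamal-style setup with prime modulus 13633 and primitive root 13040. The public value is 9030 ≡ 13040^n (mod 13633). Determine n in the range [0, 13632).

2160

Baby-step giant-step with m = ceil(sqrt(13632)) = 117.
Baby table (13040^j mod 13633 for j=0..116):
  0:1  1:13040  2:10824  3:2511  4:10607  5:8495  6:6675  7:8928
  8:8933  9:5968  10:5556  11:4478  12:2981  13:4557  14:10666  15:774
  16:4540  17:7114  18:7628  19:2752  20:4024  21:13176  22:11974  23:2211
  24:11278  25:5949  26:3190  27:3317  28:9804  29:7519  30:12857  31:10279
  32:12137  33:983  34:3300  35:6252  36:740  37:11069  38:7189  39:4052
  40:10205  41:1487  42:4354  43:8348  44:12048  45:12861  46:7907  47:901
  48:11027  49:4829  50:12966  51:174  52:5882  53:2022  54:658  55:5163
  56:5766  57:2645  58:12943  59:180  60:2324  61:12434  62:2091  63:640
  64:2204  65:1796  66:11979  67:12879  68:10866  69:4871  70:1693  71:4893
  72:2280  73:11260  74:2990  75:12853  76:12651  77:9740  78:4572  79:1771
  80:13171  81:1306  82:2623  83:12356  84:7446  85:1614  86:10841  87:6063
  88:3753  89:10283  90:9765  91:3380  92:13344  93:7781  94:7454  95:10503
  96:2002  97:12518  98:6811  99:10078  100:8633  101:6639  102:3010  103:993
  104:11003  105:5428  106:12217  107:8075  108:10341  109:2637  110:4054  111:9019
  112:9502  113:9376  114:2296  115:1772  116:12578
Giant step factor: 13040^(-117) ≡ 5016 (mod 13633).
Scan 9030·5016^i mod 13633 for i = 0, 1, …:
  i=0: 9030   i=1: 5654   i=2: 3824   i=3: 13186
  i=4: 7293   i=5: 4349   i=6: 1784   i=7: 5296
  i=8: 7652   i=9: 5537     …   i=17: 6235
  i=18: 658
Match at i=18, j=54: n = 18·117 + 54 = 2160.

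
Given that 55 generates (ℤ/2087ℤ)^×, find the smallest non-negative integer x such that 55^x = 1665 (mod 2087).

Baby-step giant-step with m = ceil(sqrt(2086)) = 46.
Baby table (55^j mod 2087 for j=0..45):
  0:1  1:55  2:938  3:1502  4:1217  5:151  6:2044  7:1809
  8:1406  9:111  10:1931  11:1855  12:1849  13:1519  14:65  15:1488
  16:447  17:1628  18:1886  19:1467  20:1379  21:713  22:1649  23:954
  24:295  25:1616  26:1226  27:646  28:51  29:718  30:1924  31:1470
  32:1544  33:1440  34:1981  35:431  36:748  37:1487  38:392  39:690
  40:384  41:250  42:1228  43:756  44:1927  45:1635
Giant step factor: 55^(-46) ≡ 828 (mod 2087).
Scan 1665·828^i mod 2087 for i = 0, 1, …:
  i=0: 1665   i=1: 1200   i=2: 188   i=3: 1226
Match at i=3, j=26: x = 3·46 + 26 = 164.

164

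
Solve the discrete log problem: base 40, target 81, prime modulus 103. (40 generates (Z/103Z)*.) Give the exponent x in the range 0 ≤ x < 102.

Baby-step giant-step with m = ceil(sqrt(102)) = 11.
Baby table (40^j mod 103 for j=0..10):
  0:1  1:40  2:55  3:37  4:38  5:78  6:30  7:67
  8:2  9:80  10:7
Giant step factor: 40^(-11) ≡ 71 (mod 103).
Scan 81·71^i mod 103 for i = 0, 1, …:
  i=0: 81   i=1: 86   i=2: 29   i=3: 102
  i=4: 32   i=5: 6   i=6: 14   i=7: 67
Match at i=7, j=7: x = 7·11 + 7 = 84.

84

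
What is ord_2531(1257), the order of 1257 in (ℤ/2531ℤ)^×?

The order of 1257 must divide p − 1 = 2530 = 2 · 5 · 11 · 23.
Divisors: 1, 2, 5, 10, 11, 22, 23, 46, 55, 110, 115, 230, 253, 506, 1265, 2530.
Check each in increasing order: 1257^1 ≡ 1257;  1257^2 ≡ 705;  1257^5 ≡ 792;  1257^10 ≡ 2107;  1257^11 ≡ 1073;  1257^22 ≡ 2255;  1257^23 ≡ 2346;  1257^46 ≡ 1322;  1257^55 ≡ 734;  1257^110 ≡ 2184;  1257^115 ≡ 1055;  1257^230 ≡ 1916;  1257^253 ≡ 2411;  1257^506 ≡ 1745;  1257^1265 ≡ 1.
Smallest exponent giving 1 is 1265.

1265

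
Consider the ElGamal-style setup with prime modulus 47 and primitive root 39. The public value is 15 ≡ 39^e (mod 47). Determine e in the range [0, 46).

Successive powers of 39 modulo 47:
  39^0=1  39^1=39  39^2=17  39^3=5  39^4=7  39^5=38
  39^6=25  39^7=35  39^8=2  39^9=31  39^10=34  39^11=10
  39^12=14  39^13=29  39^14=3  39^15=23  39^16=4  39^17=15
So 39^17 ≡ 15 (mod 47), giving e = 17.

17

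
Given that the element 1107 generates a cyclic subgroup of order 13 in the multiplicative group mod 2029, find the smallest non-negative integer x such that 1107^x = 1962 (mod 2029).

Successive powers of 1107 modulo 2029:
  1107^0=1  1107^1=1107  1107^2=1962
So 1107^2 ≡ 1962 (mod 2029), giving x = 2.

2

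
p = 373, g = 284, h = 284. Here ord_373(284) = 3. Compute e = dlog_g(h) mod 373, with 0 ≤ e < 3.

1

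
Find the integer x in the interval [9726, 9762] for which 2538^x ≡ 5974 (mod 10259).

9755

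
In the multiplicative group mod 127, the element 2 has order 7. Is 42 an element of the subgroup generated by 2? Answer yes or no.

no

42 ∈ ⟨2⟩ iff 42^7 ≡ 1 (mod 127), since |⟨2⟩| = 7.
42^7 mod 127 = 68.
Since 68 ≠ 1, 42 does not lie in the subgroup.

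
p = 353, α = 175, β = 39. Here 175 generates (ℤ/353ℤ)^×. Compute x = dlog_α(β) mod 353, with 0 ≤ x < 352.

Baby-step giant-step with m = ceil(sqrt(352)) = 19.
Baby table (175^j mod 353 for j=0..18):
  0:1  1:175  2:267  3:129  4:336  5:202  6:50  7:278
  8:289  9:96  10:209  11:216  12:29  13:133  14:330  15:211
  16:213  17:210  18:38
Giant step factor: 175^(-19) ≡ 161 (mod 353).
Scan 39·161^i mod 353 for i = 0, 1, …:
  i=0: 39   i=1: 278
Match at i=1, j=7: x = 1·19 + 7 = 26.

26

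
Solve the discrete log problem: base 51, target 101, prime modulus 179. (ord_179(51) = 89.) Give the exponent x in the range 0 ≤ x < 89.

70

Baby-step giant-step with m = ceil(sqrt(89)) = 10.
Baby table (51^j mod 179 for j=0..9):
  0:1  1:51  2:95  3:12  4:75  5:66  6:144  7:5
  8:76  9:117
Giant step factor: 51^(-10) ≡ 3 (mod 179).
Scan 101·3^i mod 179 for i = 0, 1, …:
  i=0: 101   i=1: 124   i=2: 14   i=3: 42
  i=4: 126   i=5: 20   i=6: 60   i=7: 1
Match at i=7, j=0: x = 7·10 + 0 = 70.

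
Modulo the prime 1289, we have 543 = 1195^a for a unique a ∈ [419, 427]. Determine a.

424

Compute 1195^419 mod 1289 = 214, then multiply by 1195 repeatedly:
  1195^419=214  1195^420=508  1195^421=1230  1195^422=390  1195^423=721
  1195^424=543
Found 543 at exponent 424.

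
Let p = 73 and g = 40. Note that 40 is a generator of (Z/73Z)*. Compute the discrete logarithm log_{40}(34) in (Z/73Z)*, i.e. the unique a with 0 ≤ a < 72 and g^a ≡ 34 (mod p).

Baby-step giant-step with m = ceil(sqrt(72)) = 9.
Baby table (40^j mod 73 for j=0..8):
  0:1  1:40  2:67  3:52  4:36  5:53  6:3  7:47
  8:55
Giant step factor: 40^(-9) ≡ 22 (mod 73).
Scan 34·22^i mod 73 for i = 0, 1, …:
  i=0: 34   i=1: 18   i=2: 31   i=3: 25
  i=4: 39   i=5: 55
Match at i=5, j=8: a = 5·9 + 8 = 53.

53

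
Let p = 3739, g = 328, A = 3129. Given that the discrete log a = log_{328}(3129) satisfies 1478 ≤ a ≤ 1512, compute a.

Compute 328^1478 mod 3739 = 770, then multiply by 328 repeatedly:
  328^1478=770  328^1479=2047  328^1480=2135  328^1481=1087  328^1482=1331
  328^1483=2844  328^1484=1821  328^1485=2787  328^1486=1820  328^1487=2459
  328^1488=2667  328^1489=3589  328^1490=3146  328^1491=3663  328^1492=1245
  328^1493=809  328^1494=3622  328^1495=2753  328^1496=1885  328^1497=1345
  328^1498=3697  328^1499=1180  328^1500=1923  328^1501=2592  328^1502=1423
  328^1503=3108  328^1504=2416  328^1505=3519  328^1506=2620  328^1507=3129
Found 3129 at exponent 1507.

1507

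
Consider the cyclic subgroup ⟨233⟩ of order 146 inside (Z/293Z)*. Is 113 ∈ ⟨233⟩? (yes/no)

113 ∈ ⟨233⟩ iff 113^146 ≡ 1 (mod 293), since |⟨233⟩| = 146.
113^146 mod 293 = 292.
Since 292 ≠ 1, 113 does not lie in the subgroup.

no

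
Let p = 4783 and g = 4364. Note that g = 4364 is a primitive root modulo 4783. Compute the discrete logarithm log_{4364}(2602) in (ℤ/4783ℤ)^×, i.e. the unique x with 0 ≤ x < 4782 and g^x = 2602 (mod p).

Baby-step giant-step with m = ceil(sqrt(4782)) = 70.
Baby table (4364^j mod 4783 for j=0..69):
  0:1  1:4364  2:3373  3:2481  4:3155  5:2946  6:4423  7:2567
  8:602  9:1261  10:2554  11:1266  12:459  13:3782  14:3298  15:425
  16:3679  17:3408  18:2165  19:1635  20:3687  21:56  22:451  23:2351
  24:229  25:4492  26:2354  27:3755  28:262  29:231  30:3654  31:4317
  32:3934  33:1789  34:1340  35:2934  36:4668  37:355  38:4311  39:1665
  40:683  41:803  42:3136  43:1341  44:2515  45:3258  46:2836  47:2683
  48:4611  49:323  50:3370  51:3738  52:2602  53:286  54:4524  55:3295
  56:1682  57:3126  58:748  59:2266  60:2363  61:4767  62:1921  63:3428
  64:3351  65:2133  66:694  67:977  68:1975  69:4717
Giant step factor: 4364^(-70) ≡ 197 (mod 4783).
Scan 2602·197^i mod 4783 for i = 0, 1, …:
  i=0: 2602
Match at i=0, j=52: x = 0·70 + 52 = 52.

52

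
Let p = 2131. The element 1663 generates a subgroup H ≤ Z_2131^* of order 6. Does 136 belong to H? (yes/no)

136 ∈ ⟨1663⟩ iff 136^6 ≡ 1 (mod 2131), since |⟨1663⟩| = 6.
136^6 mod 2131 = 216.
Since 216 ≠ 1, 136 does not lie in the subgroup.

no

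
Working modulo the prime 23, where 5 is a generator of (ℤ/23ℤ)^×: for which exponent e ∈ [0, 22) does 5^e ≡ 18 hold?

12

Successive powers of 5 modulo 23:
  5^0=1  5^1=5  5^2=2  5^3=10  5^4=4  5^5=20
  5^6=8  5^7=17  5^8=16  5^9=11  5^10=9  5^11=22
  5^12=18
So 5^12 ≡ 18 (mod 23), giving e = 12.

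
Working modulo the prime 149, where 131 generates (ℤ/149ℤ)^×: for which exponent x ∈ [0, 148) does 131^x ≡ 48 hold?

39

Baby-step giant-step with m = ceil(sqrt(148)) = 13.
Baby table (131^j mod 149 for j=0..12):
  0:1  1:131  2:26  3:128  4:80  5:50  6:143  7:108
  8:142  9:126  10:116  11:147  12:36
Giant step factor: 131^(-13) ≡ 106 (mod 149).
Scan 48·106^i mod 149 for i = 0, 1, …:
  i=0: 48   i=1: 22   i=2: 97   i=3: 1
Match at i=3, j=0: x = 3·13 + 0 = 39.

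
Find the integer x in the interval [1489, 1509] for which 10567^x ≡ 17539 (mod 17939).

Compute 10567^1489 mod 17939 = 9420, then multiply by 10567 repeatedly:
  10567^1489=9420  10567^1490=15568  10567^1491=6426  10567^1492=4427  10567^1493=13136
  10567^1494=14069  10567^1495=6630  10567^1496=7415  10567^1497=14692  10567^1498=6258
  10567^1499=5132  10567^1500=247  10567^1501=8894  10567^1502=477  10567^1503=17539
Found 17539 at exponent 1503.

1503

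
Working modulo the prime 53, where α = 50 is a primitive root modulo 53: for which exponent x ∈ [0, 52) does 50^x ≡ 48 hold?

15

Successive powers of 50 modulo 53:
  50^0=1  50^1=50  50^2=9  50^3=26  50^4=28  50^5=22
  50^6=40  50^7=39  50^8=42  50^9=33  50^10=7  50^11=32
  50^12=10  50^13=23  50^14=37  50^15=48
So 50^15 ≡ 48 (mod 53), giving x = 15.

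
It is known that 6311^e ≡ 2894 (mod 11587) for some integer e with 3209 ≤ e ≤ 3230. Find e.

3210

Compute 6311^3209 mod 11587 = 4159, then multiply by 6311 repeatedly:
  6311^3209=4159  6311^3210=2894
Found 2894 at exponent 3210.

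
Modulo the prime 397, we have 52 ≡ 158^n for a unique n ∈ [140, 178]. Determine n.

Compute 158^140 mod 397 = 75, then multiply by 158 repeatedly:
  158^140=75  158^141=337  158^142=48  158^143=41  158^144=126
  158^145=58  158^146=33  158^147=53  158^148=37  158^149=288
  158^150=246  158^151=359  158^152=348  158^153=198  158^154=318
  158^155=222  158^156=140  158^157=285  158^158=169  158^159=103
  158^160=394  158^161=320  158^162=141  158^163=46  158^164=122
  158^165=220  158^166=221  158^167=379  158^168=332  158^169=52
Found 52 at exponent 169.

169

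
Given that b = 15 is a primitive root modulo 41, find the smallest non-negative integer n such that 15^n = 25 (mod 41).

12

Successive powers of 15 modulo 41:
  15^0=1  15^1=15  15^2=20  15^3=13  15^4=31  15^5=14
  15^6=5  15^7=34  15^8=18  15^9=24  15^10=32  15^11=29
  15^12=25
So 15^12 ≡ 25 (mod 41), giving n = 12.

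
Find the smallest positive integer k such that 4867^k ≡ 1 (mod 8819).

4409

The order of 4867 must divide p − 1 = 8818 = 2 · 4409.
Divisors: 1, 2, 4409, 8818.
Check each in increasing order: 4867^1 ≡ 4867;  4867^2 ≡ 8674;  4867^4409 ≡ 1.
Smallest exponent giving 1 is 4409.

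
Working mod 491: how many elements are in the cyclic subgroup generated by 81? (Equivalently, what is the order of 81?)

The order of 81 must divide p − 1 = 490 = 2 · 5 · 7^2.
Divisors: 1, 2, 5, 7, 10, 14, 35, 49, 70, 98, 245, 490.
Check each in increasing order: 81^1 ≡ 81;  81^2 ≡ 178;  81^5 ≡ 438;  81^7 ≡ 386;  81^10 ≡ 354;  81^14 ≡ 223;  81^35 ≡ 240;  81^49 ≡ 1.
Smallest exponent giving 1 is 49.

49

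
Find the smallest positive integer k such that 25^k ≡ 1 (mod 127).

The order of 25 must divide p − 1 = 126 = 2 · 3^2 · 7.
Divisors: 1, 2, 3, 6, 7, 9, 14, 18, 21, 42, 63, 126.
Check each in increasing order: 25^1 ≡ 25;  25^2 ≡ 117;  25^3 ≡ 4;  25^6 ≡ 16;  25^7 ≡ 19;  25^9 ≡ 64;  25^14 ≡ 107;  25^18 ≡ 32;  25^21 ≡ 1.
Smallest exponent giving 1 is 21.

21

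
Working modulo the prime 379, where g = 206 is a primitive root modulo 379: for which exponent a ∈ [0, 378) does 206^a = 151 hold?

280

Baby-step giant-step with m = ceil(sqrt(378)) = 20.
Baby table (206^j mod 379 for j=0..19):
  0:1  1:206  2:367  3:181  4:144  5:102  6:167  7:292
  8:270  9:286  10:171  11:358  12:222  13:252  14:368  15:8
  16:132  17:283  18:311  19:15
Giant step factor: 206^(-20) ≡ 281 (mod 379).
Scan 151·281^i mod 379 for i = 0, 1, …:
  i=0: 151   i=1: 362   i=2: 150   i=3: 81
  i=4: 21   i=5: 216   i=6: 56   i=7: 197
  i=8: 23   i=9: 20     …   i=13: 58
  i=14: 1
Match at i=14, j=0: a = 14·20 + 0 = 280.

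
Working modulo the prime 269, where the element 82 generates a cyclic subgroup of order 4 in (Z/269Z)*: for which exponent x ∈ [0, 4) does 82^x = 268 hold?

2

Successive powers of 82 modulo 269:
  82^0=1  82^1=82  82^2=268
So 82^2 ≡ 268 (mod 269), giving x = 2.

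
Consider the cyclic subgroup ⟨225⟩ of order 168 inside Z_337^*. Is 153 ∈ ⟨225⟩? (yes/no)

153 ∈ ⟨225⟩ iff 153^168 ≡ 1 (mod 337), since |⟨225⟩| = 168.
153^168 mod 337 = 336.
Since 336 ≠ 1, 153 does not lie in the subgroup.

no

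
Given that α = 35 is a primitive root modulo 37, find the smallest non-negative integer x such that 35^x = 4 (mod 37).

Successive powers of 35 modulo 37:
  35^0=1  35^1=35  35^2=4
So 35^2 ≡ 4 (mod 37), giving x = 2.

2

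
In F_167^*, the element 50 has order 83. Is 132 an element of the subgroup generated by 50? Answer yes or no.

yes

132 ∈ ⟨50⟩ iff 132^83 ≡ 1 (mod 167), since |⟨50⟩| = 83.
132^83 mod 167 = 1.
Since 1 = 1, 132 lies in the subgroup.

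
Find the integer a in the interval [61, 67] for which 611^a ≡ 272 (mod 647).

66

Compute 611^61 mod 647 = 70, then multiply by 611 repeatedly:
  611^61=70  611^62=68  611^63=140  611^64=136  611^65=280
  611^66=272
Found 272 at exponent 66.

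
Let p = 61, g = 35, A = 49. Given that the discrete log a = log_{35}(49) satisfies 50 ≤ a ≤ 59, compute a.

58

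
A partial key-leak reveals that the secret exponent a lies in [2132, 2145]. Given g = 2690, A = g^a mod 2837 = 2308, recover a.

Compute 2690^2132 mod 2837 = 1307, then multiply by 2690 repeatedly:
  2690^2132=1307  2690^2133=787  2690^2134=628  2690^2135=1305  2690^2136=1081
  2690^2137=2802  2690^2138=2308
Found 2308 at exponent 2138.

2138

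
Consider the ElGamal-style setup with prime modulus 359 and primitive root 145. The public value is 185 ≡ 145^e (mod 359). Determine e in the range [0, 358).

Baby-step giant-step with m = ceil(sqrt(358)) = 19.
Baby table (145^j mod 359 for j=0..18):
  0:1  1:145  2:203  3:356  4:283  5:109  6:9  7:228
  8:32  9:332  10:34  11:263  12:81  13:257  14:288  15:116
  16:306  17:213  18:11
Giant step factor: 145^(-19) ≡ 70 (mod 359).
Scan 185·70^i mod 359 for i = 0, 1, …:
  i=0: 185   i=1: 26   i=2: 25   i=3: 314
  i=4: 81
Match at i=4, j=12: e = 4·19 + 12 = 88.

88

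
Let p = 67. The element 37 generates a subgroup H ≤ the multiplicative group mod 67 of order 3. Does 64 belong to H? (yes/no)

⟨37⟩ has order 3; its elements mod 67 are {1, 29, 37}.
64 is not in this set.

no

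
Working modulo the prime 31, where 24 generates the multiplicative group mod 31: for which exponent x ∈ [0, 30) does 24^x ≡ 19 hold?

28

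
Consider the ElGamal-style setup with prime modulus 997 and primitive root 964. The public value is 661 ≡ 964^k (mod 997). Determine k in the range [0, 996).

Baby-step giant-step with m = ceil(sqrt(996)) = 32.
Baby table (964^j mod 997 for j=0..31):
  0:1  1:964  2:92  3:952  4:488  5:845  6:31  7:971
  8:858  9:599  10:173  11:273  12:961  13:191  14:676  15:623
  16:378  17:487  18:878  19:936  20:19  21:370  22:751  23:142
  24:299  25:103  26:589  27:503  28:350  29:414  30:296  31:202
Giant step factor: 964^(-32) ≡ 911 (mod 997).
Scan 661·911^i mod 997 for i = 0, 1, …:
  i=0: 661   i=1: 980   i=2: 465   i=3: 887
  i=4: 487
Match at i=4, j=17: k = 4·32 + 17 = 145.

145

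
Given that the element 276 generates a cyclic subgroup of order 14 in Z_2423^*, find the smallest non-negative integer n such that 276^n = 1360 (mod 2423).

9

Successive powers of 276 modulo 2423:
  276^0=1  276^1=276  276^2=1063  276^3=205  276^4=851  276^5=2268
  276^6=834  276^7=2422  276^8=2147  276^9=1360
So 276^9 ≡ 1360 (mod 2423), giving n = 9.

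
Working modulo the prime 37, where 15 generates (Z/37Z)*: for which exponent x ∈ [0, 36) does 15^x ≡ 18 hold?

29

Successive powers of 15 modulo 37:
  15^0=1  15^1=15  15^2=3  15^3=8  15^4=9  15^5=24
  15^6=27  15^7=35  15^8=7  15^9=31  15^10=21  15^11=19
  15^12=26  15^13=20  15^14=4  15^15=23  15^16=12  15^17=32
  15^18=36  15^19=22  15^20=34  15^21=29  15^22=28  15^23=13
  15^24=10  15^25=2  15^26=30  15^27=6  15^28=16  15^29=18
So 15^29 ≡ 18 (mod 37), giving x = 29.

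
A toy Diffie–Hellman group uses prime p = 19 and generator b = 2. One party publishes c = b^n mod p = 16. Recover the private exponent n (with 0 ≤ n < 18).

Successive powers of 2 modulo 19:
  2^0=1  2^1=2  2^2=4  2^3=8  2^4=16
So 2^4 ≡ 16 (mod 19), giving n = 4.

4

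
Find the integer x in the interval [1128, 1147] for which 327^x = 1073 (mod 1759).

Compute 327^1128 mod 1759 = 31, then multiply by 327 repeatedly:
  327^1128=31  327^1129=1342  327^1130=843  327^1131=1257  327^1132=1192
  327^1133=1045  327^1134=469  327^1135=330  327^1136=611  327^1137=1030
  327^1138=841  327^1139=603  327^1140=173  327^1141=283  327^1142=1073
Found 1073 at exponent 1142.

1142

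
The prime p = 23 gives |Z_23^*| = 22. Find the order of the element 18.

11

The order of 18 must divide p − 1 = 22 = 2 · 11.
Divisors: 1, 2, 11, 22.
Check each in increasing order: 18^1 ≡ 18;  18^2 ≡ 2;  18^11 ≡ 1.
Smallest exponent giving 1 is 11.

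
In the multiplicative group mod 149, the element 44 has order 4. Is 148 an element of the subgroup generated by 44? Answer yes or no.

yes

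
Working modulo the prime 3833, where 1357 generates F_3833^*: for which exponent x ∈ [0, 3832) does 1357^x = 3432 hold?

Baby-step giant-step with m = ceil(sqrt(3832)) = 62.
Baby table (1357^j mod 3833 for j=0..61):
  0:1  1:1357  2:1609  3:2436  4:1606  5:2198  6:612  7:2556
  8:3460  9:3628  10:1624  11:3626  12:2743  13:408  14:1704  15:1029
  16:1141  17:3638  18:3695  19:551  20:272  21:1136  22:686  23:3316
  24:3703  25:3741  26:1645  27:1459  28:2035  29:1735  30:933  31:1191
  32:2494  33:3652  34:3528  35:79  36:3712  37:622  38:794  39:385
  40:1157  41:2352  42:2608  43:1197  44:2970  45:1807  46:2812  47:2049
  48:1568  49:461  50:798  51:1980  52:3760  53:597  54:1366  55:2323
  56:1585  57:532  58:1320  59:1229  60:398  61:3466
Giant step factor: 1357^(-62) ≡ 1867 (mod 3833).
Scan 3432·1867^i mod 3833 for i = 0, 1, …:
  i=0: 3432   i=1: 2601   i=2: 3489   i=3: 1696
  i=4: 374   i=5: 652   i=6: 2223   i=7: 3035
  i=8: 1171   i=9: 1447     …   i=37: 3773
  i=38: 2970
Match at i=38, j=44: x = 38·62 + 44 = 2400.

2400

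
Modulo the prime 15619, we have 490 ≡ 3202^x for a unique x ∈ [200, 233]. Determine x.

Compute 3202^200 mod 15619 = 13617, then multiply by 3202 repeatedly:
  3202^200=13617  3202^201=9005  3202^202=1336  3202^203=13885  3202^204=8096
  3202^205=11471  3202^206=9873  3202^207=490
Found 490 at exponent 207.

207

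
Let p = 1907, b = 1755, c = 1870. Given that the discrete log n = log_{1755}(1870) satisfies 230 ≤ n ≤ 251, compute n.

250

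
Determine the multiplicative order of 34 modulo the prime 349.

348

The order of 34 must divide p − 1 = 348 = 2^2 · 3 · 29.
Divisors: 1, 2, 3, 4, 6, 12, 29, 58, 87, 116, 174, 348.
Check each in increasing order: 34^1 ≡ 34;  34^2 ≡ 109;  34^3 ≡ 216;  34^4 ≡ 15;  34^6 ≡ 239;  34^12 ≡ 234;  34^29 ≡ 325;  34^58 ≡ 227;  34^87 ≡ 136;  34^116 ≡ 226;  34^174 ≡ 348;  34^348 ≡ 1.
Smallest exponent giving 1 is 348.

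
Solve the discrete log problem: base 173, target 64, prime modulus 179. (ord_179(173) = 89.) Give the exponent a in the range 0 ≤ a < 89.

27

Baby-step giant-step with m = ceil(sqrt(89)) = 10.
Baby table (173^j mod 179 for j=0..9):
  0:1  1:173  2:36  3:142  4:43  5:100  6:116  7:20
  8:59  9:4
Giant step factor: 173^(-10) ≡ 82 (mod 179).
Scan 64·82^i mod 179 for i = 0, 1, …:
  i=0: 64   i=1: 57   i=2: 20
Match at i=2, j=7: a = 2·10 + 7 = 27.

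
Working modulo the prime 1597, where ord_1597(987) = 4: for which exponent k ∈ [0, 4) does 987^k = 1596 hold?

Successive powers of 987 modulo 1597:
  987^0=1  987^1=987  987^2=1596
So 987^2 ≡ 1596 (mod 1597), giving k = 2.

2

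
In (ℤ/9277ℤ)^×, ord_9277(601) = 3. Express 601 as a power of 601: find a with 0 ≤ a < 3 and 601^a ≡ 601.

Successive powers of 601 modulo 9277:
  601^0=1  601^1=601
So 601^1 ≡ 601 (mod 9277), giving a = 1.

1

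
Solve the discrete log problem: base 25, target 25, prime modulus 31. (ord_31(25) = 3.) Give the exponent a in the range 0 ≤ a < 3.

1

Successive powers of 25 modulo 31:
  25^0=1  25^1=25
So 25^1 ≡ 25 (mod 31), giving a = 1.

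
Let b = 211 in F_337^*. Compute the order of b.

The order of 211 must divide p − 1 = 336 = 2^4 · 3 · 7.
Divisors: 1, 2, 3, 4, 6, 7, 8, 12, 14, 16, 21, 24, 28, 42, 48, 56, 84, 112, 168, 336.
Check each in increasing order: 211^1 ≡ 211;  211^2 ≡ 37;  211^3 ≡ 56;  211^4 ≡ 21;  211^6 ≡ 103;  211^7 ≡ 165;  211^8 ≡ 104;  211^12 ≡ 162;  211^14 ≡ 265;  211^16 ≡ 32;  211^21 ≡ 252;  211^24 ≡ 295;  211^28 ≡ 129;  211^42 ≡ 148;  211^48 ≡ 79;  211^56 ≡ 128;  211^84 ≡ 336;  211^112 ≡ 208;  211^168 ≡ 1.
Smallest exponent giving 1 is 168.

168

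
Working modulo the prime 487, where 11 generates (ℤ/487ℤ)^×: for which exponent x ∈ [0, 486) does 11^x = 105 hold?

319

Baby-step giant-step with m = ceil(sqrt(486)) = 23.
Baby table (11^j mod 487 for j=0..22):
  0:1  1:11  2:121  3:357  4:31  5:341  6:342  7:353
  8:474  9:344  10:375  11:229  12:84  13:437  14:424  15:281
  16:169  17:398  18:482  19:432  20:369  21:163  22:332
Giant step factor: 11^(-23) ≡ 485 (mod 487).
Scan 105·485^i mod 487 for i = 0, 1, …:
  i=0: 105   i=1: 277   i=2: 420   i=3: 134
  i=4: 219   i=5: 49   i=6: 389   i=7: 196
  i=8: 95   i=9: 297   i=10: 380   i=11: 214
  i=12: 59   i=13: 369
Match at i=13, j=20: x = 13·23 + 20 = 319.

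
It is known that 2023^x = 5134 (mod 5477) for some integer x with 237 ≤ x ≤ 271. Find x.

251

Compute 2023^237 mod 5477 = 4677, then multiply by 2023 repeatedly:
  2023^237=4677  2023^238=2792  2023^239=1429  2023^240=4488  2023^241=3835
  2023^242=2773  2023^243=1331  2023^244=3406  2023^245=272  2023^246=2556
  2023^247=500  2023^248=3732  2023^249=2530  2023^250=2672  2023^251=5134
Found 5134 at exponent 251.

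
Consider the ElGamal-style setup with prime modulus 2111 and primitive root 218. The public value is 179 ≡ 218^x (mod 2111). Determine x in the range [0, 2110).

Baby-step giant-step with m = ceil(sqrt(2110)) = 46.
Baby table (218^j mod 2111 for j=0..45):
  0:1  1:218  2:1082  3:1555  4:1230  5:43  6:930  7:84
  8:1424  9:115  10:1849  11:1992  12:1501  13:13  14:723  15:1400
  16:1216  17:1213  18:559  19:1535  20:1092  21:1624  22:1495  23:816
  24:564  25:514  26:169  27:955  28:1312  29:1031  30:992  31:934
  32:956  33:1530  34:2  35:436  36:53  37:999  38:349  39:86
  40:1860  41:168  42:737  43:230  44:1587  45:1873
Giant step factor: 218^(-46) ≡ 1957 (mod 2111).
Scan 179·1957^i mod 2111 for i = 0, 1, …:
  i=0: 179   i=1: 1988   i=2: 2054   i=3: 334
  i=4: 1339   i=5: 672   i=6: 2062   i=7: 1213
Match at i=7, j=17: x = 7·46 + 17 = 339.

339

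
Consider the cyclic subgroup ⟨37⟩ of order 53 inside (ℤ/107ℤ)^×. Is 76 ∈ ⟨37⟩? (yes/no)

76 ∈ ⟨37⟩ iff 76^53 ≡ 1 (mod 107), since |⟨37⟩| = 53.
76^53 mod 107 = 1.
Since 1 = 1, 76 lies in the subgroup.

yes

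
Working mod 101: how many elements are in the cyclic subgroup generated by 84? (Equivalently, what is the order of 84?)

5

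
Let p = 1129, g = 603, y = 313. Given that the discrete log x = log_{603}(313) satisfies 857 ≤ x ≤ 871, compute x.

863

Compute 603^857 mod 1129 = 331, then multiply by 603 repeatedly:
  603^857=331  603^858=889  603^859=921  603^860=1024  603^861=1038
  603^862=448  603^863=313
Found 313 at exponent 863.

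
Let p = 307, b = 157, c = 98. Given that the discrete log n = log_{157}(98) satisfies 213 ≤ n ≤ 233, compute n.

Compute 157^213 mod 307 = 125, then multiply by 157 repeatedly:
  157^213=125  157^214=284  157^215=73  157^216=102  157^217=50
  157^218=175  157^219=152  157^220=225  157^221=20  157^222=70
  157^223=245  157^224=90  157^225=8  157^226=28  157^227=98
Found 98 at exponent 227.

227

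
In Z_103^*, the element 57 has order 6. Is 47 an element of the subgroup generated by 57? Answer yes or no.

yes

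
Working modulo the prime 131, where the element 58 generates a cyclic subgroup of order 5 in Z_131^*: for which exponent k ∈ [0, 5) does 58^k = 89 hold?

2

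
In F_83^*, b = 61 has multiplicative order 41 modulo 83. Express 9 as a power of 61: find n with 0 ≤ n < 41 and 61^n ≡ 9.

Baby-step giant-step with m = ceil(sqrt(41)) = 7.
Baby table (61^j mod 83 for j=0..6):
  0:1  1:61  2:69  3:59  4:30  5:4  6:78
Giant step factor: 61^(-7) ≡ 40 (mod 83).
Scan 9·40^i mod 83 for i = 0, 1, …:
  i=0: 9   i=1: 28   i=2: 41   i=3: 63
  i=4: 30
Match at i=4, j=4: n = 4·7 + 4 = 32.

32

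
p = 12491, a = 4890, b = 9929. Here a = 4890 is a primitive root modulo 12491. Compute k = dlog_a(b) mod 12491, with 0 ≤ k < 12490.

Baby-step giant-step with m = ceil(sqrt(12490)) = 112.
Baby table (4890^j mod 12491 for j=0..111):
  0:1  1:4890  2:4326  3:6877  4:2758  5:8831  6:2203  7:5428
  8:12036  9:10939  10:5248  11:6206  12:6701  13:3997  14:9406  15:3478
  16:7169  17:6664  18:10432  19:11727  20:11340  21:5051  22:4683  23:3867
  24:10747  25:3193  26:20  27:10363  28:11574  29:139  30:5196  31:1746
  32:6587  33:8632  34:3391  35:6433  36:5032  37:11701  38:9110  39:4994
  40:755  41:7105  42:5979  43:8370  44:8784  45:9702  46:1962  47:1092
  48:6223  49:2394  50:2593  51:1405  52:400  53:7404  54:6642  55:2780
  56:3992  57:9938  58:6830  59:10257  60:5365  61:3750  62:712  63:9182
  64:7326  65:12443  66:2609  67:4699  68:7161  69:5017  70:806  71:6675
  72:1767  73:9349  74:12041  75:10407  76:1896  77:3118  78:8000  79:10679
  80:7930  81:5636  82:4894  83:11395  84:11690  85:5284  86:7372  87:54
  88:1749  89:8766  90:9119  91:11531  92:2216  93:6543  94:5819  95:412
  96:3629  97:8590  98:10358  99:12106  100:3491  101:8284  102:447  103:12396
  104:10108  105:1233  106:8708  107:301  108:10443  109:3062  110:8962  111:5752
Giant step factor: 4890^(-112) ≡ 6597 (mod 12491).
Scan 9929·6597^i mod 12491 for i = 0, 1, …:
  i=0: 9929   i=1: 11300   i=2: 12303   i=3: 8864
  i=4: 5437   i=5: 6228   i=6: 3217   i=7: 340
  i=8: 7091   i=9: 532     …   i=33: 10702
  i=34: 1962
Match at i=34, j=46: k = 34·112 + 46 = 3854.

3854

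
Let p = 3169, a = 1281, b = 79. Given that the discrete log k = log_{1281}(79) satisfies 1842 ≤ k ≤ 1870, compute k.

1848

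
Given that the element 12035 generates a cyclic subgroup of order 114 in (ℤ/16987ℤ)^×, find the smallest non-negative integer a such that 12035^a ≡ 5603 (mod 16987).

50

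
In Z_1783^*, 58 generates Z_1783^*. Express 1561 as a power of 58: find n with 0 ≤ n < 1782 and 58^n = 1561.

Baby-step giant-step with m = ceil(sqrt(1782)) = 43.
Baby table (58^j mod 1783 for j=0..42):
  0:1  1:58  2:1581  3:765  4:1578  5:591  6:401  7:79
  8:1016  9:89  10:1596  11:1635  12:331  13:1368  14:892  15:29
  16:1682  17:1274  18:789  19:1187  20:1092  21:931  22:508  23:936
  24:798  25:1709  26:1057  27:684  28:446  29:906  30:841  31:637
  32:1286  33:1485  34:546  35:1357  36:254  37:468  38:399  39:1746
  40:1420  41:342  42:223
Giant step factor: 58^(-43) ≡ 492 (mod 1783).
Scan 1561·492^i mod 1783 for i = 0, 1, …:
  i=0: 1561   i=1: 1322   i=2: 1412   i=3: 1117
  i=4: 400   i=5: 670   i=6: 1568   i=7: 1200
  i=8: 227   i=9: 1138     …   i=38: 1312
  i=39: 58
Match at i=39, j=1: n = 39·43 + 1 = 1678.

1678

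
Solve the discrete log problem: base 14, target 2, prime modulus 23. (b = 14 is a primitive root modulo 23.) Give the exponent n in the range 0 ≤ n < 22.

20

Successive powers of 14 modulo 23:
  14^0=1  14^1=14  14^2=12  14^3=7  14^4=6  14^5=15
  14^6=3  14^7=19  14^8=13  14^9=21  14^10=18  14^11=22
  14^12=9  14^13=11  14^14=16  14^15=17  14^16=8  14^17=20
  14^18=4  14^19=10  14^20=2
So 14^20 ≡ 2 (mod 23), giving n = 20.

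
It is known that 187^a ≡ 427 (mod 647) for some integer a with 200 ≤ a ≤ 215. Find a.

201

Compute 187^200 mod 647 = 113, then multiply by 187 repeatedly:
  187^200=113  187^201=427
Found 427 at exponent 201.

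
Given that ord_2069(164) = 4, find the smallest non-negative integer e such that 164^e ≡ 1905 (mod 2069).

Successive powers of 164 modulo 2069:
  164^0=1  164^1=164  164^2=2068  164^3=1905
So 164^3 ≡ 1905 (mod 2069), giving e = 3.

3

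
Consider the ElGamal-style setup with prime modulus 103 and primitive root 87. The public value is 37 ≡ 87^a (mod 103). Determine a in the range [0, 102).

75

Baby-step giant-step with m = ceil(sqrt(102)) = 11.
Baby table (87^j mod 103 for j=0..10):
  0:1  1:87  2:50  3:24  4:28  5:67  6:61  7:54
  8:63  9:22  10:60
Giant step factor: 87^(-11) ≡ 78 (mod 103).
Scan 37·78^i mod 103 for i = 0, 1, …:
  i=0: 37   i=1: 2   i=2: 53   i=3: 14
  i=4: 62   i=5: 98   i=6: 22
Match at i=6, j=9: a = 6·11 + 9 = 75.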